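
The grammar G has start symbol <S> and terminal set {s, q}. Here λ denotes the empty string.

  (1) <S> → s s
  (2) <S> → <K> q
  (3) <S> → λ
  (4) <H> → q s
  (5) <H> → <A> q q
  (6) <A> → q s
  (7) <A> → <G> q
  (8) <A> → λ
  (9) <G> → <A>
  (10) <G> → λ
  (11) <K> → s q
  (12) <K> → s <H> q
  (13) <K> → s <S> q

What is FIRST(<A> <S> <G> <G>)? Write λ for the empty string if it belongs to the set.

FIRST(<K>): from <K>→s q we get {s}; from <K>→s <H> q we get {s}; from <K>→s <S> q we get {s}. So FIRST(<K>) = {s}.
FIRST(<S>): from <S>→s s we get {s}; from <S>→<K> q we get {s}; from <S>→λ we get {λ}. So FIRST(<S>) = {λ, s}.
FIRST(<H>): from <H>→q s we get {q}; from <H>→<A> q q we get {q}. So FIRST(<H>) = {q}.
FIRST(<A>): from <A>→q s we get {q}; from <A>→<G> q we get {q}; from <A>→λ we get {λ}. So FIRST(<A>) = {λ, q}.
FIRST(<G>): from <G>→<A> we get {λ, q}; from <G>→λ we get {λ}. So FIRST(<G>) = {λ, q}.
FIRST(<A> <S> <G> <G>): take FIRST of each symbol in turn, carrying on past any symbol whose FIRST contains λ; result {λ, q, s}.

{λ, q, s}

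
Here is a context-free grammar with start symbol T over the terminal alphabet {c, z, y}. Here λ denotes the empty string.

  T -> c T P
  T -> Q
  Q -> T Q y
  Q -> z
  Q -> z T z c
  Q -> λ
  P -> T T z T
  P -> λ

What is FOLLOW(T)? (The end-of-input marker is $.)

FIRST(T): from T->c T P we get {c}; from T->Q we get {λ, c, y, z}. So FIRST(T) = {λ, c, y, z}.
FIRST(Q): from Q->T Q y we get {c, y, z}; from Q->z we get {z}; from Q->z T z c we get {z}; from Q->λ we get {λ}. So FIRST(Q) = {λ, c, y, z}.
FIRST(P): from P->T T z T we get {c, y, z}; from P->λ we get {λ}. So FIRST(P) = {λ, c, y, z}.
FOLLOW(T) includes $ since T is the start symbol.
FOLLOW(T): in T->c T P, T is followed by P with FIRST {λ, c, y, z}; in T->c T P, the suffix after T is nullable (adds nothing new); in Q->T Q y, T is followed by Q y with FIRST {c, y, z}; in Q->z T z c, T is followed by z c with FIRST {z}; in P->T T z T (occurrence 1), T is followed by T z T with FIRST {c, y, z}; in P->T T z T (occurrence 2), T is followed by z T with FIRST {z}; in P->T T z T (occurrence 3), the suffix after T is empty, so FOLLOW(T) ⊇ FOLLOW(P) = {$, c, y, z}. Thus FOLLOW(T) = {$, c, y, z}.
FOLLOW(Q): in T->Q, the suffix after Q is empty, so FOLLOW(Q) ⊇ FOLLOW(T) = {$, c, y, z}; in Q->T Q y, Q is followed by y with FIRST {y}. Thus FOLLOW(Q) = {$, c, y, z}.
FOLLOW(P): in T->c T P, the suffix after P is empty, so FOLLOW(P) ⊇ FOLLOW(T) = {$, c, y, z}. Thus FOLLOW(P) = {$, c, y, z}.

{$, c, y, z}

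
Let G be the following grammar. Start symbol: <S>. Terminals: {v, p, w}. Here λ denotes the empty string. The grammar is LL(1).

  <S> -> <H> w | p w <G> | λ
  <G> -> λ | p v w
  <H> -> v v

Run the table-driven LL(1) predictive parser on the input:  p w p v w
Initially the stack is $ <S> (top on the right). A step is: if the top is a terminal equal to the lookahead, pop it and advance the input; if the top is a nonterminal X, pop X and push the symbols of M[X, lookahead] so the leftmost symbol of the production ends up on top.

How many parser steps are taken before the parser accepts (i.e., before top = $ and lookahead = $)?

     Stack      Input        Action
  1  $ <S>      p w p v w $  expand <S> -> p w <G>
  2  $ <G> w p  p w p v w $  match p
  3  $ <G> w    w p v w $    match w
  4  $ <G>      p v w $      expand <G> -> p v w
  5  $ w v p    p v w $      match p
  6  $ w v      v w $        match v
  7  $ w        w $          match w
Accept reached after 7 steps.

7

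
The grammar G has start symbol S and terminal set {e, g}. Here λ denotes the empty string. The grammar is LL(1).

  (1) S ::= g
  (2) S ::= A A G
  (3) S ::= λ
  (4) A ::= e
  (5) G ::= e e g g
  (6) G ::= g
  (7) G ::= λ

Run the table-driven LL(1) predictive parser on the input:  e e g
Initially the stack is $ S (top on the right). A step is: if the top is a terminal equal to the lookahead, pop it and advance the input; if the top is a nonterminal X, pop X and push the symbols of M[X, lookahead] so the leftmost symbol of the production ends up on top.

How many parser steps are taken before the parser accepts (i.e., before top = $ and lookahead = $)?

     Stack    Input    Action
  1  $ S      e e g $  expand S ::= A A G
  2  $ G A A  e e g $  expand A ::= e
  3  $ G A e  e e g $  match e
  4  $ G A    e g $    expand A ::= e
  5  $ G e    e g $    match e
  6  $ G      g $      expand G ::= g
  7  $ g      g $      match g
Accept reached after 7 steps.

7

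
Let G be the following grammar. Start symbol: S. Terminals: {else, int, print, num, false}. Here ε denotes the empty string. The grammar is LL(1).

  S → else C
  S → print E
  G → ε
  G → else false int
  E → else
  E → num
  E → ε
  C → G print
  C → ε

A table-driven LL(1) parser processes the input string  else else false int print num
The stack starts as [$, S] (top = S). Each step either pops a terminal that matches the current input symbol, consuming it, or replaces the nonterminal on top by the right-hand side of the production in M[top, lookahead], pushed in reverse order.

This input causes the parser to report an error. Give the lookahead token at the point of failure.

num

     Stack                   Input                            Action
  1  $ S                     else else false int print num $  expand S → else C
  2  $ C else                else else false int print num $  match else
  3  $ C                     else false int print num $       expand C → G print
  4  $ print G               else false int print num $       expand G → else false int
  5  $ print int false else  else false int print num $       match else
  6  $ print int false       false int print num $            match false
  7  $ print int             int print num $                  match int
  8  $ print                 print num $                      match print
  9  $                       num $                            error: stack empty but input remains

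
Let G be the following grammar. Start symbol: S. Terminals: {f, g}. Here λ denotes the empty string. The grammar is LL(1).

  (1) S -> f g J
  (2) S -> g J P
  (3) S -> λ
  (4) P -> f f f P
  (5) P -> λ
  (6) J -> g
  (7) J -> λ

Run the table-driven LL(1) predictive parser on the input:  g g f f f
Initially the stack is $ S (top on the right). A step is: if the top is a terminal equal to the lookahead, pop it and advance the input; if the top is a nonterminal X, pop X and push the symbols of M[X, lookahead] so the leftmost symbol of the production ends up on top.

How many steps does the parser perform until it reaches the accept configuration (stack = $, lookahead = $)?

9

step 1: stack=$ S  input=g g f f f $  — expand S -> g J P
step 2: stack=$ P J g  input=g g f f f $  — match g
step 3: stack=$ P J  input=g f f f $  — expand J -> g
step 4: stack=$ P g  input=g f f f $  — match g
step 5: stack=$ P  input=f f f $  — expand P -> f f f P
step 6: stack=$ P f f f  input=f f f $  — match f
step 7: stack=$ P f f  input=f f $  — match f
step 8: stack=$ P f  input=f $  — match f
step 9: stack=$ P  input=$  — expand P -> λ
Accept reached after 9 steps.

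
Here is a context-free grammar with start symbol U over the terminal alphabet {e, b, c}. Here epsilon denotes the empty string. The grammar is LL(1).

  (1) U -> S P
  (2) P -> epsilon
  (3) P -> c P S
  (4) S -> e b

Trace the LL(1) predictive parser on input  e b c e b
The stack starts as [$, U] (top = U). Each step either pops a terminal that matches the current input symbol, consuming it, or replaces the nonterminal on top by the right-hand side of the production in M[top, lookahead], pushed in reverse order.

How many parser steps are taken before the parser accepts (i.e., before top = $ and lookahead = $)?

10

      Stack    Input        Action
   1  $ U      e b c e b $  expand U -> S P
   2  $ P S    e b c e b $  expand S -> e b
   3  $ P b e  e b c e b $  match e
   4  $ P b    b c e b $    match b
   5  $ P      c e b $      expand P -> c P S
   6  $ S P c  c e b $      match c
   7  $ S P    e b $        expand P -> epsilon
   8  $ S      e b $        expand S -> e b
   9  $ b e    e b $        match e
  10  $ b      b $          match b
Accept reached after 10 steps.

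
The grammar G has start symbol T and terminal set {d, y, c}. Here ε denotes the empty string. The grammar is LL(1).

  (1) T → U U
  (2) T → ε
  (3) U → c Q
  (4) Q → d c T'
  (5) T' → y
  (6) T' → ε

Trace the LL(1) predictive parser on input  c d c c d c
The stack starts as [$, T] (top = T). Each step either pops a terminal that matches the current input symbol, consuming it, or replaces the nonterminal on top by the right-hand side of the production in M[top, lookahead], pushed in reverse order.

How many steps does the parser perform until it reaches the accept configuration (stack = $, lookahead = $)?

13

step 1: stack=$ T  input=c d c c d c $  — expand T → U U
step 2: stack=$ U U  input=c d c c d c $  — expand U → c Q
step 3: stack=$ U Q c  input=c d c c d c $  — match c
step 4: stack=$ U Q  input=d c c d c $  — expand Q → d c T'
step 5: stack=$ U T' c d  input=d c c d c $  — match d
step 6: stack=$ U T' c  input=c c d c $  — match c
step 7: stack=$ U T'  input=c d c $  — expand T' → ε
step 8: stack=$ U  input=c d c $  — expand U → c Q
step 9: stack=$ Q c  input=c d c $  — match c
step 10: stack=$ Q  input=d c $  — expand Q → d c T'
step 11: stack=$ T' c d  input=d c $  — match d
step 12: stack=$ T' c  input=c $  — match c
step 13: stack=$ T'  input=$  — expand T' → ε
Accept reached after 13 steps.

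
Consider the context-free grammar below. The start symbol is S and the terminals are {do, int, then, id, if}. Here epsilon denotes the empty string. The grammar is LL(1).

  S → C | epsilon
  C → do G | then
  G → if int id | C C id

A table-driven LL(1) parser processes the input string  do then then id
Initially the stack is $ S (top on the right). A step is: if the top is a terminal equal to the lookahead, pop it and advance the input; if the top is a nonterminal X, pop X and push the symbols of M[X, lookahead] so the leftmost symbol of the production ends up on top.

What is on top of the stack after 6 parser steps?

step 1: stack=$ S  input=do then then id $  — expand S → C
step 2: stack=$ C  input=do then then id $  — expand C → do G
step 3: stack=$ G do  input=do then then id $  — match do
step 4: stack=$ G  input=then then id $  — expand G → C C id
step 5: stack=$ id C C  input=then then id $  — expand C → then
step 6: stack=$ id C then  input=then then id $  — match then
Stack after step 6: $ id C (top = C).

C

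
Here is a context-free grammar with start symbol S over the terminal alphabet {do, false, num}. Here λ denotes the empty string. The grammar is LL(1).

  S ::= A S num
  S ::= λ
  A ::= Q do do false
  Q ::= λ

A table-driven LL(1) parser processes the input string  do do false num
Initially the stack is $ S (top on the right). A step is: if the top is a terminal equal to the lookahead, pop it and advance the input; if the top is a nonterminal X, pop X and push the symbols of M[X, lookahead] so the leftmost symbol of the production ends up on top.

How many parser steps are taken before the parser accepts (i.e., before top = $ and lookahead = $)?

8

     Stack                  Input              Action
  1  $ S                    do do false num $  expand S ::= A S num
  2  $ num S A              do do false num $  expand A ::= Q do do false
  3  $ num S false do do Q  do do false num $  expand Q ::= λ
  4  $ num S false do do    do do false num $  match do
  5  $ num S false do       do false num $     match do
  6  $ num S false          false num $        match false
  7  $ num S                num $              expand S ::= λ
  8  $ num                  num $              match num
Accept reached after 8 steps.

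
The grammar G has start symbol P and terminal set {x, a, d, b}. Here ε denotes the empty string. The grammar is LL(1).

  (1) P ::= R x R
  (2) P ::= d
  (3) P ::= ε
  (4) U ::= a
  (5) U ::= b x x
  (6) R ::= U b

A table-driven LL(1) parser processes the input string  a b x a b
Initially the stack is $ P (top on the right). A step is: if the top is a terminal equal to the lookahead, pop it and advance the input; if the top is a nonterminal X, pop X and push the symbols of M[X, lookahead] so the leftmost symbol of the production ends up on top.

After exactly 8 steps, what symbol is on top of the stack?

a

     Stack      Input        Action
  1  $ P        a b x a b $  expand P ::= R x R
  2  $ R x R    a b x a b $  expand R ::= U b
  3  $ R x b U  a b x a b $  expand U ::= a
  4  $ R x b a  a b x a b $  match a
  5  $ R x b    b x a b $    match b
  6  $ R x      x a b $      match x
  7  $ R        a b $        expand R ::= U b
  8  $ b U      a b $        expand U ::= a
Stack after step 8: $ b a (top = a).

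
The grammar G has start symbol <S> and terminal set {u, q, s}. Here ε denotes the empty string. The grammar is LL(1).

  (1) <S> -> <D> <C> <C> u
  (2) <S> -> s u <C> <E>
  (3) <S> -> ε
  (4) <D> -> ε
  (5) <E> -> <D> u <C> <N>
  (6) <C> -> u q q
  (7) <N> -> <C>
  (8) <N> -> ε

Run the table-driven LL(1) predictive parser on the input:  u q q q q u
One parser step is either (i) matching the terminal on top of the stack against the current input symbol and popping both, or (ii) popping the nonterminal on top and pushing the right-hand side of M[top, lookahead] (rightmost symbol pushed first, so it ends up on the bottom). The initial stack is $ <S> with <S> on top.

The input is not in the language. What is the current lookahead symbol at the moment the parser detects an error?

step 1: stack=$ <S>  input=u q q q q u $  — expand <S> -> <D> <C> <C> u
step 2: stack=$ u <C> <C> <D>  input=u q q q q u $  — expand <D> -> ε
step 3: stack=$ u <C> <C>  input=u q q q q u $  — expand <C> -> u q q
step 4: stack=$ u <C> q q u  input=u q q q q u $  — match u
step 5: stack=$ u <C> q q  input=q q q q u $  — match q
step 6: stack=$ u <C> q  input=q q q u $  — match q
step 7: stack=$ u <C>  input=q q u $  — error: M[<C>, q] is empty

q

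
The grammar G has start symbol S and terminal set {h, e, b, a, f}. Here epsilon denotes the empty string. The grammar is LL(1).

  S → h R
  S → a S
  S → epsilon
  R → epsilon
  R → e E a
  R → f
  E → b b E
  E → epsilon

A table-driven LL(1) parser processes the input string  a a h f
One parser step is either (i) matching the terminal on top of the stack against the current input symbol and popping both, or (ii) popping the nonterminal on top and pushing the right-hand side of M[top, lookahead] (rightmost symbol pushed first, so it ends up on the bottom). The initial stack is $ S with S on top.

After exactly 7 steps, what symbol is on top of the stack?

step 1: stack=$ S  input=a a h f $  — expand S → a S
step 2: stack=$ S a  input=a a h f $  — match a
step 3: stack=$ S  input=a h f $  — expand S → a S
step 4: stack=$ S a  input=a h f $  — match a
step 5: stack=$ S  input=h f $  — expand S → h R
step 6: stack=$ R h  input=h f $  — match h
step 7: stack=$ R  input=f $  — expand R → f
Stack after step 7: $ f (top = f).

f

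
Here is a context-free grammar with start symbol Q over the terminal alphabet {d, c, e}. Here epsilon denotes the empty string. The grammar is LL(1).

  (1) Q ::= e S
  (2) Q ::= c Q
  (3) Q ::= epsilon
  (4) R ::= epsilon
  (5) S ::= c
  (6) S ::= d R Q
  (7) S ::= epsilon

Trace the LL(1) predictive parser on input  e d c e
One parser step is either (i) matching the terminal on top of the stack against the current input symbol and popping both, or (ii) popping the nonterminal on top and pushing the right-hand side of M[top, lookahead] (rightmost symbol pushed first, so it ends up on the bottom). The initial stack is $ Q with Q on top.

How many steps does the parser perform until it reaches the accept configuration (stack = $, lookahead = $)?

step 1: stack=$ Q  input=e d c e $  — expand Q ::= e S
step 2: stack=$ S e  input=e d c e $  — match e
step 3: stack=$ S  input=d c e $  — expand S ::= d R Q
step 4: stack=$ Q R d  input=d c e $  — match d
step 5: stack=$ Q R  input=c e $  — expand R ::= epsilon
step 6: stack=$ Q  input=c e $  — expand Q ::= c Q
step 7: stack=$ Q c  input=c e $  — match c
step 8: stack=$ Q  input=e $  — expand Q ::= e S
step 9: stack=$ S e  input=e $  — match e
step 10: stack=$ S  input=$  — expand S ::= epsilon
Accept reached after 10 steps.

10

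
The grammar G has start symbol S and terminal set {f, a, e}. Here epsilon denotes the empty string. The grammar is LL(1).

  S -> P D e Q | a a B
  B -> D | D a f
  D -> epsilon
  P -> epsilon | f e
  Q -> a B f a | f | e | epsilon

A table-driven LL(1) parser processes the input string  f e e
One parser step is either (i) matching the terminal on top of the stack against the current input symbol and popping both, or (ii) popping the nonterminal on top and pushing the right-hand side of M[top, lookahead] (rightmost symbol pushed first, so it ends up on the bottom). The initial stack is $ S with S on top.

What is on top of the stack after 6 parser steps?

Q

step 1: stack=$ S  input=f e e $  — expand S -> P D e Q
step 2: stack=$ Q e D P  input=f e e $  — expand P -> f e
step 3: stack=$ Q e D e f  input=f e e $  — match f
step 4: stack=$ Q e D e  input=e e $  — match e
step 5: stack=$ Q e D  input=e $  — expand D -> epsilon
step 6: stack=$ Q e  input=e $  — match e
Stack after step 6: $ Q (top = Q).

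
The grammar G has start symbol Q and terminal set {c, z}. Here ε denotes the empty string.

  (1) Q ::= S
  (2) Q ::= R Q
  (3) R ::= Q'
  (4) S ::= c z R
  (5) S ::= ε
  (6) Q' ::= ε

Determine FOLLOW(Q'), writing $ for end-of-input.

{$, c}

FIRST(S): from S::=c z R we get {c}; from S::=ε we get {ε}. So FIRST(S) = {ε, c}.
FIRST(Q'): from Q'::=ε we get {ε}. So FIRST(Q') = {ε}.
FIRST(R): from R::=Q' we get {ε}. So FIRST(R) = {ε}.
FIRST(Q): from Q::=S we get {ε, c}; from Q::=R Q we get {ε, c}. So FIRST(Q) = {ε, c}.
FOLLOW(Q) includes $ since Q is the start symbol.
FOLLOW(Q): in Q::=R Q, the suffix after Q is empty (adds nothing new). Thus FOLLOW(Q) = {$}.
FOLLOW(S): in Q::=S, the suffix after S is empty, so FOLLOW(S) ⊇ FOLLOW(Q) = {$}. Thus FOLLOW(S) = {$}.
FOLLOW(R): in Q::=R Q, R is followed by Q with FIRST {ε, c}; in Q::=R Q, the suffix after R is nullable, so FOLLOW(R) ⊇ FOLLOW(Q) = {$}; in S::=c z R, the suffix after R is empty, so FOLLOW(R) ⊇ FOLLOW(S) = {$}. Thus FOLLOW(R) = {$, c}.
FOLLOW(Q'): in R::=Q', the suffix after Q' is empty, so FOLLOW(Q') ⊇ FOLLOW(R) = {$, c}. Thus FOLLOW(Q') = {$, c}.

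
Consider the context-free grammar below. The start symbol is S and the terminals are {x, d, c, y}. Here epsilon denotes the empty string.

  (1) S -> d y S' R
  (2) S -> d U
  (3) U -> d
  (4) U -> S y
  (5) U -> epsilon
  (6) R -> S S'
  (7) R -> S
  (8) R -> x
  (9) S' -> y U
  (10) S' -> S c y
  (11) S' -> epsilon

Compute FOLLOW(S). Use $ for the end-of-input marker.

{$, c, d, y}

FIRST(S) = {d}
FIRST(U) = {epsilon, d}  (via S y)
FIRST(R) = {d, x}  (via S S', S)
FIRST(S') = {epsilon, d, y}  (via S c y)
FOLLOW(S) includes $ since S is the start symbol.
FOLLOW(S): in U->S y, S is followed by y with FIRST {y}; in R->S S', S is followed by S' with FIRST {epsilon, d, y}; in R->S S', the suffix after S is nullable, so FOLLOW(S) ⊇ FOLLOW(R) = {$, c, d, y}; in R->S, the suffix after S is empty, so FOLLOW(S) ⊇ FOLLOW(R) = {$, c, d, y}; in S'->S c y, S is followed by c y with FIRST {c}. Thus FOLLOW(S) = {$, c, d, y}.
FOLLOW(R): in S->d y S' R, the suffix after R is empty, so FOLLOW(R) ⊇ FOLLOW(S) = {$, c, d, y}. Thus FOLLOW(R) = {$, c, d, y}.
FOLLOW(S'): in S->d y S' R, S' is followed by R with FIRST {d, x}; in R->S S', the suffix after S' is empty, so FOLLOW(S') ⊇ FOLLOW(R) = {$, c, d, y}. Thus FOLLOW(S') = {$, c, d, x, y}.
FOLLOW(U): in S->d U, the suffix after U is empty, so FOLLOW(U) ⊇ FOLLOW(S) = {$, c, d, y}; in S'->y U, the suffix after U is empty, so FOLLOW(U) ⊇ FOLLOW(S') = {$, c, d, x, y}. Thus FOLLOW(U) = {$, c, d, x, y}.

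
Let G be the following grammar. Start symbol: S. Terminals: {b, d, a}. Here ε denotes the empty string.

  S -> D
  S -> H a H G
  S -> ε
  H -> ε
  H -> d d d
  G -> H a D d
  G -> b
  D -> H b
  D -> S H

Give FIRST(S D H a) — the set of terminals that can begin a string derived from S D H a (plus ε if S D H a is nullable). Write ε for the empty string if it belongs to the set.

FIRST(H): from H->ε we get {ε}; from H->d d d we get {d}. So FIRST(H) = {ε, d}.
FIRST(G): from G->H a D d we get {a, d}; from G->b we get {b}. So FIRST(G) = {a, b, d}.
FIRST(S): from S->D we get {ε, a, b, d}; from S->H a H G we get {a, d}; from S->ε we get {ε}. So FIRST(S) = {ε, a, b, d}.
FIRST(D): from D->H b we get {b, d}; from D->S H we get {ε, a, b, d}. So FIRST(D) = {ε, a, b, d}.
FIRST(S D H a): take FIRST of each symbol in turn, carrying on past any symbol whose FIRST contains ε; result {a, b, d}.

{a, b, d}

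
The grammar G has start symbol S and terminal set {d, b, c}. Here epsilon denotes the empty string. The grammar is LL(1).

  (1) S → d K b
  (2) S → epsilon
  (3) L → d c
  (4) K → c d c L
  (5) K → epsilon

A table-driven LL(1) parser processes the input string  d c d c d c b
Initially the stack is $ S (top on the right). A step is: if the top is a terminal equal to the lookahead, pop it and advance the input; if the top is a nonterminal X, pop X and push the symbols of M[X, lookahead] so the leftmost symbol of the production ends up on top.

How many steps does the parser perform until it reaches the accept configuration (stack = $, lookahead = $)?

step 1: stack=$ S  input=d c d c d c b $  — expand S → d K b
step 2: stack=$ b K d  input=d c d c d c b $  — match d
step 3: stack=$ b K  input=c d c d c b $  — expand K → c d c L
step 4: stack=$ b L c d c  input=c d c d c b $  — match c
step 5: stack=$ b L c d  input=d c d c b $  — match d
step 6: stack=$ b L c  input=c d c b $  — match c
step 7: stack=$ b L  input=d c b $  — expand L → d c
step 8: stack=$ b c d  input=d c b $  — match d
step 9: stack=$ b c  input=c b $  — match c
step 10: stack=$ b  input=b $  — match b
Accept reached after 10 steps.

10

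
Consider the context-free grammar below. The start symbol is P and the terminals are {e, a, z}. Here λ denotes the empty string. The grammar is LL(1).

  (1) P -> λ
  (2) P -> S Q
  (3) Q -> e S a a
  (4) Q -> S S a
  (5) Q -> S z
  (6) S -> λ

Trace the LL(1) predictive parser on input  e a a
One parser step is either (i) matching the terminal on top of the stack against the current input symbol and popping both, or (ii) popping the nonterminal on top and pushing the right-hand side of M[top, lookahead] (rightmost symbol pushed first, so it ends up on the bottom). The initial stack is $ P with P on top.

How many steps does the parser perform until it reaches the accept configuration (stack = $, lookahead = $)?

     Stack      Input    Action
  1  $ P        e a a $  expand P -> S Q
  2  $ Q S      e a a $  expand S -> λ
  3  $ Q        e a a $  expand Q -> e S a a
  4  $ a a S e  e a a $  match e
  5  $ a a S    a a $    expand S -> λ
  6  $ a a      a a $    match a
  7  $ a        a $      match a
Accept reached after 7 steps.

7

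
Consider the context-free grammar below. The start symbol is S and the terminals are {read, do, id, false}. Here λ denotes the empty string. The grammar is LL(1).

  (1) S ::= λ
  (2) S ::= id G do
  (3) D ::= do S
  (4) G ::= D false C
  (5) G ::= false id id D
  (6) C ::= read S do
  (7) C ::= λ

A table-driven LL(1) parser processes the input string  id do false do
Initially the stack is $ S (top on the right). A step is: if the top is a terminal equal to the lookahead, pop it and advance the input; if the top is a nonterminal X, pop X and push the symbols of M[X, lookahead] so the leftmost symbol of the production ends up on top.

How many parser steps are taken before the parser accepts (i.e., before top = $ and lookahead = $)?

9

     Stack              Input             Action
  1  $ S                id do false do $  expand S ::= id G do
  2  $ do G id          id do false do $  match id
  3  $ do G             do false do $     expand G ::= D false C
  4  $ do C false D     do false do $     expand D ::= do S
  5  $ do C false S do  do false do $     match do
  6  $ do C false S     false do $        expand S ::= λ
  7  $ do C false       false do $        match false
  8  $ do C             do $              expand C ::= λ
  9  $ do               do $              match do
Accept reached after 9 steps.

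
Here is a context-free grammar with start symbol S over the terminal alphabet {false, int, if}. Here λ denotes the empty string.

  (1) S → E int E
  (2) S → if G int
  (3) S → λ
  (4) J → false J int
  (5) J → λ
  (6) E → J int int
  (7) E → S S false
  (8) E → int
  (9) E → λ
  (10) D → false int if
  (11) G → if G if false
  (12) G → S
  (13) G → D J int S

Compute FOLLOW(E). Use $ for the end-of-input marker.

{$, false, if, int}

FIRST(J) = {λ, false}
FIRST(D) = {false}
FIRST(S) = {λ, false, if, int}  (via E int E)
FIRST(E) = {λ, false, if, int}  (via J int int, S S false)
FIRST(G) = {λ, false, if, int}  (via S, D J int S)
FOLLOW(S) includes $ since S is the start symbol.
FOLLOW(J): in J→false J int, J is followed by int with FIRST {int}; in E→J int int, J is followed by int int with FIRST {int}; in G→D J int S, J is followed by int S with FIRST {int}. Thus FOLLOW(J) = {int}.
FOLLOW(D): in G→D J int S, D is followed by J int S with FIRST {false, int}. Thus FOLLOW(D) = {false, int}.
FOLLOW(G): in S→if G int, G is followed by int with FIRST {int}; in G→if G if false, G is followed by if false with FIRST {if}. Thus FOLLOW(G) = {if, int}.
FOLLOW(S): in E→S S false (occurrence 1), S is followed by S false with FIRST {false, if, int}; in E→S S false (occurrence 2), S is followed by false with FIRST {false}; in G→S, the suffix after S is empty, so FOLLOW(S) ⊇ FOLLOW(G) = {if, int}; in G→D J int S, the suffix after S is empty, so FOLLOW(S) ⊇ FOLLOW(G) = {if, int}. Thus FOLLOW(S) = {$, false, if, int}.
FOLLOW(E): in S→E int E (occurrence 1), E is followed by int E with FIRST {int}; in S→E int E (occurrence 2), the suffix after E is empty, so FOLLOW(E) ⊇ FOLLOW(S) = {$, false, if, int}. Thus FOLLOW(E) = {$, false, if, int}.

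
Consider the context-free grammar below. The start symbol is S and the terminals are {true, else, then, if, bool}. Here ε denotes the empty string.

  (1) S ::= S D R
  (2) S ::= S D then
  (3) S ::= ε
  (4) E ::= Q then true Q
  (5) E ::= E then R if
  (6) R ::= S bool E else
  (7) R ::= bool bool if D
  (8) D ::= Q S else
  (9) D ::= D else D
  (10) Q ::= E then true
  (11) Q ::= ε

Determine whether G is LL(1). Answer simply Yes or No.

FIRST(S) = {ε, else, then}
FIRST(E) = {then}
FIRST(R) = {bool, else, then}
FIRST(D) = {else, then}
FIRST(Q) = {ε, then}
FOLLOW(S) = {$, bool, else, then}
FOLLOW(E) = {else, then}
FOLLOW(R) = {$, bool, else, if, then}
FOLLOW(D) = {$, bool, else, if, then}
FOLLOW(Q) = {else, then}
Cell M[D, else] receives both D ::= Q S else and D ::= D else D — the grammar is not LL(1).

No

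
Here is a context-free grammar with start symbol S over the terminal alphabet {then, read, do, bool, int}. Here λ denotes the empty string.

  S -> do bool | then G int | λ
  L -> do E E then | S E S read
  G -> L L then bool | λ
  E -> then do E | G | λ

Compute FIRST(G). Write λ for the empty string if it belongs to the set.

{λ, do, read, then}

FIRST(S) = {λ, do, then}
FIRST(L) = {do, read, then}  (via S E S read)
FIRST(G) = {λ, do, read, then}  (via L L then bool)
FIRST(E) = {λ, do, read, then}  (via G)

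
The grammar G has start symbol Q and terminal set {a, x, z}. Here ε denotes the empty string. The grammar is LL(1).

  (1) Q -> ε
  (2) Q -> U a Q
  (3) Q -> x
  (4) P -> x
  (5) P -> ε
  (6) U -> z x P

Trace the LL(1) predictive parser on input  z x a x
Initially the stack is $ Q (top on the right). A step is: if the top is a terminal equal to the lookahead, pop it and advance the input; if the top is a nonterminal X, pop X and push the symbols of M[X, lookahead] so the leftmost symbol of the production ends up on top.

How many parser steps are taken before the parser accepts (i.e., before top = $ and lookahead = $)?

step 1: stack=$ Q  input=z x a x $  — expand Q -> U a Q
step 2: stack=$ Q a U  input=z x a x $  — expand U -> z x P
step 3: stack=$ Q a P x z  input=z x a x $  — match z
step 4: stack=$ Q a P x  input=x a x $  — match x
step 5: stack=$ Q a P  input=a x $  — expand P -> ε
step 6: stack=$ Q a  input=a x $  — match a
step 7: stack=$ Q  input=x $  — expand Q -> x
step 8: stack=$ x  input=x $  — match x
Accept reached after 8 steps.

8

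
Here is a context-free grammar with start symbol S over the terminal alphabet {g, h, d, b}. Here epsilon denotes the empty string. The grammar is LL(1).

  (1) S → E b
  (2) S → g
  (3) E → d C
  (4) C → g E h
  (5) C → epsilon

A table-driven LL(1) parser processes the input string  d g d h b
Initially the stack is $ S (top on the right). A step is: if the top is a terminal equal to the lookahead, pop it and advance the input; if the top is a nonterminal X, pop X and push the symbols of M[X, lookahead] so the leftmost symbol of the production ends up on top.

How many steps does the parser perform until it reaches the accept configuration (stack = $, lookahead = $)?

step 1: stack=$ S  input=d g d h b $  — expand S → E b
step 2: stack=$ b E  input=d g d h b $  — expand E → d C
step 3: stack=$ b C d  input=d g d h b $  — match d
step 4: stack=$ b C  input=g d h b $  — expand C → g E h
step 5: stack=$ b h E g  input=g d h b $  — match g
step 6: stack=$ b h E  input=d h b $  — expand E → d C
step 7: stack=$ b h C d  input=d h b $  — match d
step 8: stack=$ b h C  input=h b $  — expand C → epsilon
step 9: stack=$ b h  input=h b $  — match h
step 10: stack=$ b  input=b $  — match b
Accept reached after 10 steps.

10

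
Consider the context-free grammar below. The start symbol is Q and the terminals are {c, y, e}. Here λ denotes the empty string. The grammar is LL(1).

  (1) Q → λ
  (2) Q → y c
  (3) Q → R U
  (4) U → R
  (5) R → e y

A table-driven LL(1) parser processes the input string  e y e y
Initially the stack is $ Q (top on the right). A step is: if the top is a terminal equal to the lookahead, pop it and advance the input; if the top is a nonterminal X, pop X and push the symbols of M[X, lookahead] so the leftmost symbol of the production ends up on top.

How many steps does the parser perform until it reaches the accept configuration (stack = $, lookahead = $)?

     Stack    Input      Action
  1  $ Q      e y e y $  expand Q → R U
  2  $ U R    e y e y $  expand R → e y
  3  $ U y e  e y e y $  match e
  4  $ U y    y e y $    match y
  5  $ U      e y $      expand U → R
  6  $ R      e y $      expand R → e y
  7  $ y e    e y $      match e
  8  $ y      y $        match y
Accept reached after 8 steps.

8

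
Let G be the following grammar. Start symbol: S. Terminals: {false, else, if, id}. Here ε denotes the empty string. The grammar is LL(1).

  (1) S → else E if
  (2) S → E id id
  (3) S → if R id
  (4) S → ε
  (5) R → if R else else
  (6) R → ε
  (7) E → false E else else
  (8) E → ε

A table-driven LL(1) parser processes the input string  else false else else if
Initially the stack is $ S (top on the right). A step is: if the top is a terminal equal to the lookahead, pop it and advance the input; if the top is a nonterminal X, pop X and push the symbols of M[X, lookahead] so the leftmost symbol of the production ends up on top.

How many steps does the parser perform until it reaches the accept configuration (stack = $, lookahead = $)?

8

     Stack                   Input                      Action
  1  $ S                     else false else else if $  expand S → else E if
  2  $ if E else             else false else else if $  match else
  3  $ if E                  false else else if $       expand E → false E else else
  4  $ if else else E false  false else else if $       match false
  5  $ if else else E        else else if $             expand E → ε
  6  $ if else else          else else if $             match else
  7  $ if else               else if $                  match else
  8  $ if                    if $                       match if
Accept reached after 8 steps.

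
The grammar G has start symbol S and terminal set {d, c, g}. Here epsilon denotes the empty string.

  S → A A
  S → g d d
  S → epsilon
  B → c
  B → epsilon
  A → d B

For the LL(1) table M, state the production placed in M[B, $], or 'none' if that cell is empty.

B → epsilon

FIRST(B): from B→c we get {c}; from B→epsilon we get {epsilon}. So FIRST(B) = {epsilon, c}.
FIRST(A): from A→d B we get {d}. So FIRST(A) = {d}.
FIRST(S): from S→A A we get {d}; from S→g d d we get {g}; from S→epsilon we get {epsilon}. So FIRST(S) = {epsilon, d, g}.
FOLLOW(S) includes $ since S is the start symbol.
FOLLOW(A): in S→A A (occurrence 1), A is followed by A with FIRST {d}; in S→A A (occurrence 2), the suffix after A is empty, so FOLLOW(A) ⊇ FOLLOW(S) = {$}. Thus FOLLOW(A) = {$, d}.
FOLLOW(B): in A→d B, the suffix after B is empty, so FOLLOW(B) ⊇ FOLLOW(A) = {$, d}. Thus FOLLOW(B) = {$, d}.
For B → c: FIRST(c) = {c}, so it goes in M[B, t] for t ∈ {c}.
For B → epsilon: FIRST(epsilon) = {epsilon}, so it goes in M[B, t] for t ∈ {}; since epsilon ∈ FIRST, also for every t ∈ FOLLOW(B) = {$, d}.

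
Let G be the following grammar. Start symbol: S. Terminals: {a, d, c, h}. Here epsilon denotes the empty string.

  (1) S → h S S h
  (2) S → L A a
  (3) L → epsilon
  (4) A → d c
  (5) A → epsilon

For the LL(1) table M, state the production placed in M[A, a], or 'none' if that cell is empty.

A → epsilon

FIRST(L) = {epsilon}
FIRST(A) = {epsilon, d}
FIRST(S) = {a, d, h}  (via L A a)
FOLLOW(S) includes $ since S is the start symbol.
FOLLOW(A): in S→L A a, A is followed by a with FIRST {a}. Thus FOLLOW(A) = {a}.
For A → d c: FIRST(d c) = {d}, so it goes in M[A, t] for t ∈ {d}.
For A → epsilon: FIRST(epsilon) = {epsilon}, so it goes in M[A, t] for t ∈ {}; since epsilon ∈ FIRST, also for every t ∈ FOLLOW(A) = {a}.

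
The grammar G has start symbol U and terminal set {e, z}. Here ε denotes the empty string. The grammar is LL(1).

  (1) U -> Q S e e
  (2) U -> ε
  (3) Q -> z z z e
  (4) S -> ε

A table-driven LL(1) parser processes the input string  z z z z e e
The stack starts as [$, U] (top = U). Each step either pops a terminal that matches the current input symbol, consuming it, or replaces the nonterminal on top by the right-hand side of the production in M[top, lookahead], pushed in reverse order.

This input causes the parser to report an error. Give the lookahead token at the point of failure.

z

step 1: stack=$ U  input=z z z z e e $  — expand U -> Q S e e
step 2: stack=$ e e S Q  input=z z z z e e $  — expand Q -> z z z e
step 3: stack=$ e e S e z z z  input=z z z z e e $  — match z
step 4: stack=$ e e S e z z  input=z z z e e $  — match z
step 5: stack=$ e e S e z  input=z z e e $  — match z
step 6: stack=$ e e S e  input=z e e $  — error: top is terminal e but lookahead is z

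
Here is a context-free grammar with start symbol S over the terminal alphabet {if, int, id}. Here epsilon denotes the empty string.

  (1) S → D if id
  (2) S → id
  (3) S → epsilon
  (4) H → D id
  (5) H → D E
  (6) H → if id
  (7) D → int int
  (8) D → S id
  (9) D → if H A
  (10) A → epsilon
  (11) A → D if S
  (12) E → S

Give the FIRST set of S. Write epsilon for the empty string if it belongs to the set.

{epsilon, id, if, int}

FIRST(S): from S→D if id we get {id, if, int}; from S→id we get {id}; from S→epsilon we get {epsilon}. So FIRST(S) = {epsilon, id, if, int}.
FIRST(D): from D→int int we get {int}; from D→S id we get {id, if, int}; from D→if H A we get {if}. So FIRST(D) = {id, if, int}.
FIRST(E): from E→S we get {epsilon, id, if, int}. So FIRST(E) = {epsilon, id, if, int}.
FIRST(H): from H→D id we get {id, if, int}; from H→D E we get {id, if, int}; from H→if id we get {if}. So FIRST(H) = {id, if, int}.
FIRST(A): from A→epsilon we get {epsilon}; from A→D if S we get {id, if, int}. So FIRST(A) = {epsilon, id, if, int}.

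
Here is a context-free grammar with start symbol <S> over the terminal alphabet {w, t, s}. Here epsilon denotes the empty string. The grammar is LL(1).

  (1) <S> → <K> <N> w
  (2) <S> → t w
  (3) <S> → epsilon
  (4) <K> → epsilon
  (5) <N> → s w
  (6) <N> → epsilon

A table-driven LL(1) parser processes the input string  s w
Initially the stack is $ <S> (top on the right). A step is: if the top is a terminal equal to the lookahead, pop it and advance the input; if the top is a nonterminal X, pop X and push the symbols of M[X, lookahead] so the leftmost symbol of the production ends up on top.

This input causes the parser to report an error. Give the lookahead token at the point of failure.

step 1: stack=$ <S>  input=s w $  — expand <S> → <K> <N> w
step 2: stack=$ w <N> <K>  input=s w $  — expand <K> → epsilon
step 3: stack=$ w <N>  input=s w $  — expand <N> → s w
step 4: stack=$ w w s  input=s w $  — match s
step 5: stack=$ w w  input=w $  — match w
step 6: stack=$ w  input=$  — error: top is terminal w but lookahead is $

$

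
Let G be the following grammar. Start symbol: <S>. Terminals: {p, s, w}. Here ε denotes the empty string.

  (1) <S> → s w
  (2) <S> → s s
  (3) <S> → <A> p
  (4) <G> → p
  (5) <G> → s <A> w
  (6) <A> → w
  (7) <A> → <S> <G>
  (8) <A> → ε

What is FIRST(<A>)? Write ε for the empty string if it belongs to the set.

FIRST(<G>) = {p, s}
FIRST(<S>) = {p, s, w}  (via <A> p)
FIRST(<A>) = {ε, p, s, w}  (via <S> <G>)

{ε, p, s, w}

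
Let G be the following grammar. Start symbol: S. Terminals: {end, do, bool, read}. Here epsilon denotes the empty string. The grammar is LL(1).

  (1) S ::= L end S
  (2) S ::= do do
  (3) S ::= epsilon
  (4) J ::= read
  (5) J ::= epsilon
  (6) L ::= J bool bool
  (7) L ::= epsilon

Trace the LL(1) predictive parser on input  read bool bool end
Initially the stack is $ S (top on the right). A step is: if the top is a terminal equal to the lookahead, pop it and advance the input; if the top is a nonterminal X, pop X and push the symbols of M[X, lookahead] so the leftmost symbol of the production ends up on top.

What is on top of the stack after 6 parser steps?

end

     Stack                   Input                 Action
  1  $ S                     read bool bool end $  expand S ::= L end S
  2  $ S end L               read bool bool end $  expand L ::= J bool bool
  3  $ S end bool bool J     read bool bool end $  expand J ::= read
  4  $ S end bool bool read  read bool bool end $  match read
  5  $ S end bool bool       bool bool end $       match bool
  6  $ S end bool            bool end $            match bool
Stack after step 6: $ S end (top = end).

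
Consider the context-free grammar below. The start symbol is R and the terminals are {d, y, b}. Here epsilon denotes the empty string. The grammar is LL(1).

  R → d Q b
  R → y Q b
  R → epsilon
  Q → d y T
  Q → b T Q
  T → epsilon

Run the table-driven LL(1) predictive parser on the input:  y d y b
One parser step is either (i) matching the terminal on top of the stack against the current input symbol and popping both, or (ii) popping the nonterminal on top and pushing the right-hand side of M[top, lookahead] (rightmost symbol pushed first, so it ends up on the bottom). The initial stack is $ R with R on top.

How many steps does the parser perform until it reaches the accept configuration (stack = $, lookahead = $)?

7

     Stack      Input      Action
  1  $ R        y d y b $  expand R → y Q b
  2  $ b Q y    y d y b $  match y
  3  $ b Q      d y b $    expand Q → d y T
  4  $ b T y d  d y b $    match d
  5  $ b T y    y b $      match y
  6  $ b T      b $        expand T → epsilon
  7  $ b        b $        match b
Accept reached after 7 steps.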